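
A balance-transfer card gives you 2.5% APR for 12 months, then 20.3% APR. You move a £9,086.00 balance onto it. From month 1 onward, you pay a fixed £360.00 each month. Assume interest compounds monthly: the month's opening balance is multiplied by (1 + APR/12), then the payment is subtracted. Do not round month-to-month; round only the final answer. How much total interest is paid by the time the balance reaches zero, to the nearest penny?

Promo months 1–12 at r₀ = 2.5%/12 = 0.00208333; months 13+ at r₁ = 20.3%/12 = 0.0169167.
After month 12: iterate B ← B·(1+r₀) − £360.00 for 12 months → £4,945.93.
Then at r₁ with £360.00/mo: n₂ = −ln(1 − r₁·B/P)/ln(1+r₁) ≈ 15.77 → 16 more payments.
Total paid = 27·£360.00 + £276.85 = £9,996.85; interest = £9,996.85 − £9,086.00 = £910.85.

£910.85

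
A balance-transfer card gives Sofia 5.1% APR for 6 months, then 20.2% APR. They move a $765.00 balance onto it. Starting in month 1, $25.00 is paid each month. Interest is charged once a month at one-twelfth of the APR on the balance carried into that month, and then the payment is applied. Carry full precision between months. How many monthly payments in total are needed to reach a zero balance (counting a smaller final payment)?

40 payments

Promo months 1–6 at r₀ = 5.1%/12 = 0.00425; months 7+ at r₁ = 20.2%/12 = 0.0168333.
After month 6: iterate B ← B·(1+r₀) − $25.00 for 6 months → $633.11.
Then at r₁ with $25.00/mo: n₂ = −ln(1 − r₁·B/P)/ln(1+r₁) ≈ 33.29 → 34 more payments.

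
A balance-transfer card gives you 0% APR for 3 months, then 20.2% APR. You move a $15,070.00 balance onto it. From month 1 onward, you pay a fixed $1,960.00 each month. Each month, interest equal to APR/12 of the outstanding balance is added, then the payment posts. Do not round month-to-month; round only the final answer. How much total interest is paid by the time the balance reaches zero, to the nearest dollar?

Promo months 1–3 at r₀ = 0%/12 = 0; months 4+ at r₁ = 20.2%/12 = 0.0168333.
After month 3 (no interest yet): B = $15,070.00 − 3·$1,960.00 = $9,190.00.
Then at r₁ with $1,960.00/mo: n₂ = −ln(1 − r₁·B/P)/ln(1+r₁) ≈ 4.93 → 5 more payments.
Total paid = 7·$1,960.00 + $1,814.44 = $15,534.44; interest = $15,534.44 − $15,070.00 = $464.44.

$464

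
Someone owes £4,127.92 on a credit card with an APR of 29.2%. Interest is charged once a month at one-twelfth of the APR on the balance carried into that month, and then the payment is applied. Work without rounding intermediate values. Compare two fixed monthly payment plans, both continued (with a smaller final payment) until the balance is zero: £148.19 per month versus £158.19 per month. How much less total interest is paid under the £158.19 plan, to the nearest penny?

£350.50

Monthly rate r = 29.2%/12 = 2.43333% = 0.0243333.
At £148.19/mo: n = ⌈−ln(1 − rB₀/P)/ln(1+r)⌉ = 48 payments (last £16.63); total interest = total paid − £4,127.92 = £2,853.64.
At £158.19/mo: 42 payments (last £145.27); total interest £2,503.14.
Interest saved = £2,853.64 − £2,503.14 = £350.50.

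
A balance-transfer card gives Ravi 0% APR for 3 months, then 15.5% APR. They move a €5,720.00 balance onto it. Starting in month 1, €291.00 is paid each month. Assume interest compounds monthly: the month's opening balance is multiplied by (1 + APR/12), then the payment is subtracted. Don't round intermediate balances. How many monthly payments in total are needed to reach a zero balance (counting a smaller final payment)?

Promo months 1–3 at r₀ = 0%/12 = 0; months 4+ at r₁ = 15.5%/12 = 0.0129167.
After month 3 (no interest yet): B = €5,720.00 − 3·€291.00 = €4,847.00.
Then at r₁ with €291.00/mo: n₂ = −ln(1 − r₁·B/P)/ln(1+r₁) ≈ 18.88 → 19 more payments.

22 payments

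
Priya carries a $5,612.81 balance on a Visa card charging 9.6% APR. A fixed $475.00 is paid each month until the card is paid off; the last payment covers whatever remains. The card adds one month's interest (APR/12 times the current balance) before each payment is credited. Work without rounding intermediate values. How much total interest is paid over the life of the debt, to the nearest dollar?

Monthly rate r = 9.6%/12 = 0.8% = 0.008.
Payoff takes n = ⌈−ln(1 − rB₀/P)/ln(1+r)⌉ = ⌈12.462⌉ = 13 payments; the last is $220.13.
Total paid = 12·$475.00 + $220.13 = $5,920.13.
Total interest = total paid − principal = $5,920.13 − $5,612.81 = $307.32.

$307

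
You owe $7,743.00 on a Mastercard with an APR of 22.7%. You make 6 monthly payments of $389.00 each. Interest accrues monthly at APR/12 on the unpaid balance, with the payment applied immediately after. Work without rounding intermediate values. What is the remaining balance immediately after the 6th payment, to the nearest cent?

$6,217.25

Monthly rate r = 22.7%/12 = 1.89167% = 0.0189167.
Each month: B ← B·(1+r) − $389.00.
Month 1: interest $146.47; balance after payment $7,500.47.
Month 2: interest $141.88; balance after payment $7,253.36.
Month 3: interest $137.21; balance after payment $7,001.56.
Month 4: interest $132.45; balance after payment $6,745.01.
Month 5: interest $127.59; balance after payment $6,483.60.
Month 6: interest $122.65; balance after payment $6,217.25.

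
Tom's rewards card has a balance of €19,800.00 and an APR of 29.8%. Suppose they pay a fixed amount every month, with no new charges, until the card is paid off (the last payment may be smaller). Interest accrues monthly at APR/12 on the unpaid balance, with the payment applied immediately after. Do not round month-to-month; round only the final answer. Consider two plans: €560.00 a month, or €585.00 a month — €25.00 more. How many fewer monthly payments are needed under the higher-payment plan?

Monthly rate r = 29.8%/12 = 2.48333% = 0.0248333.
At €560.00/mo: n = ⌈−ln(1 − rB₀/P)/ln(1+r)⌉ = 86 payments (last €434.43); total interest = total paid − €19,800.00 = €28,234.43.
At €585.00/mo: 75 payments (last €491.57); total interest €23,981.57.
Payments saved = 86 − 75 = 11.

11 fewer payments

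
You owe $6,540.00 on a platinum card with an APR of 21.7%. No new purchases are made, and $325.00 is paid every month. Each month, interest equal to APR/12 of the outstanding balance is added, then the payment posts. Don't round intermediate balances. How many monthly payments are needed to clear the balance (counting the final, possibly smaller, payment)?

Monthly rate r = 21.7%/12 = 1.80833% = 0.0180833.
Recurrence: B ← B·(1+r) − $325.00.
Month 1: interest $118.27; balance after payment $6,333.27.
Month 2: interest $114.53; balance after payment $6,122.79.
Closed form: n = −ln(1 − rB₀/P)/ln(1+r) = −ln(0.63611)/ln(1.01808) ≈ 25.242, so the balance reaches zero during payment 26.

26 payments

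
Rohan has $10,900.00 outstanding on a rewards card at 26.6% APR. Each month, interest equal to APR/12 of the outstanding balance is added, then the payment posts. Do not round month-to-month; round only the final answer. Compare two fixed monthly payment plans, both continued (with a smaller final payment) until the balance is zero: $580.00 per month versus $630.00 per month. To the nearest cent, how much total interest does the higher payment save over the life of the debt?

$356.19

Monthly rate r = 26.6%/12 = 2.21667% = 0.0221667.
At $580.00/mo: n = ⌈−ln(1 − rB₀/P)/ln(1+r)⌉ = 25 payments (last $336.45); total interest = total paid − $10,900.00 = $3,356.45.
At $630.00/mo: 23 payments (last $40.26); total interest $3,000.26.
Interest saved = $3,356.45 − $3,000.26 = $356.19.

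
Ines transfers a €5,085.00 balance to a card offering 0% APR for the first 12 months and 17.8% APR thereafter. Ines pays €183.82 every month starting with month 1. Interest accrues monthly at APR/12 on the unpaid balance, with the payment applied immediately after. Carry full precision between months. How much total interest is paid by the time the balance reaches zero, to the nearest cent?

Promo months 1–12 at r₀ = 0%/12 = 0; months 13+ at r₁ = 17.8%/12 = 0.0148333.
After month 12 (no interest yet): B = €5,085.00 − 12·€183.82 = €2,879.16.
Then at r₁ with €183.82/mo: n₂ = −ln(1 − r₁·B/P)/ln(1+r₁) ≈ 17.96 → 18 more payments.
Total paid = 29·€183.82 + €175.90 = €5,506.68; interest = €5,506.68 − €5,085.00 = €421.68.

€421.68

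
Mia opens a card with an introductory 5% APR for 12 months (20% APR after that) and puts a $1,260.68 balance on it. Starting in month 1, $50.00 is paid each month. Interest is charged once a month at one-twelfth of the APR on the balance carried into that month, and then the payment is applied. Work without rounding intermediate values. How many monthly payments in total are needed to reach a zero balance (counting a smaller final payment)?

Promo months 1–12 at r₀ = 5%/12 = 0.00416667; months 13+ at r₁ = 20%/12 = 0.0166667.
After month 12: iterate B ← B·(1+r₀) − $50.00 for 12 months → $711.24.
Then at r₁ with $50.00/mo: n₂ = −ln(1 − r₁·B/P)/ln(1+r₁) ≈ 16.37 → 17 more payments.

29 payments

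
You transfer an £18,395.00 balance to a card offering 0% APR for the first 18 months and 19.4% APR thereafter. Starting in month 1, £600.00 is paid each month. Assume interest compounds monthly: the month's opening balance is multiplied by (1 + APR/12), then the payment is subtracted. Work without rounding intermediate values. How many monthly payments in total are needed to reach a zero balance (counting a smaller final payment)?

33 payments

Promo months 1–18 at r₀ = 0%/12 = 0; months 19+ at r₁ = 19.4%/12 = 0.0161667.
After month 18 (no interest yet): B = £18,395.00 − 18·£600.00 = £7,595.00.
Then at r₁ with £600.00/mo: n₂ = −ln(1 − r₁·B/P)/ln(1+r₁) ≈ 14.28 → 15 more payments.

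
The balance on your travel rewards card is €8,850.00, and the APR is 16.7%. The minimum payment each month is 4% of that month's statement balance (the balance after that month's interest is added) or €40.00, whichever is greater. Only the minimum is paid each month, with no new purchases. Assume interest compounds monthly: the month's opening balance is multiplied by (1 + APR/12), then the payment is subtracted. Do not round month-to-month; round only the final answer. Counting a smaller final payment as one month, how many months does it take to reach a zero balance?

112 months

Monthly rate r = 16.7%/12 = 1.39167% = 0.0139167.
While 4% of the post-interest balance exceeds €40.00, each month B ← (B·(1+r))·(1 − 0.04), i.e. B shrinks by the factor (1+r)·0.96 = 0.97336.
This holds for months 1–82. Entering month 83 the balance is €966.87; 4% of the post-interest balance is now below €40.00, so the flat €40.00 minimum applies from here.
From month 83 a fixed €40.00 at rate r clears €966.87 in 30 more payments. Total: 82 + 30 = 112 months.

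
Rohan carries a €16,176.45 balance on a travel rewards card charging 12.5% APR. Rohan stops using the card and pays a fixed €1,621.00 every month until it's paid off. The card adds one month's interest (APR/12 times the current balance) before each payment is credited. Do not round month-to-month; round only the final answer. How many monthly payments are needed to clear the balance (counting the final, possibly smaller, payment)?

11 payments

Monthly rate r = 12.5%/12 = 1.04167% = 0.0104167.
Recurrence: B ← B·(1+r) − €1,621.00.
Month 1: interest €168.50; balance after payment €14,723.95.
Month 2: interest €153.37; balance after payment €13,256.33.
Closed form: n = −ln(1 − rB₀/P)/ln(1+r) = −ln(0.89605)/ln(1.01042) ≈ 10.592, so the balance reaches zero during payment 11.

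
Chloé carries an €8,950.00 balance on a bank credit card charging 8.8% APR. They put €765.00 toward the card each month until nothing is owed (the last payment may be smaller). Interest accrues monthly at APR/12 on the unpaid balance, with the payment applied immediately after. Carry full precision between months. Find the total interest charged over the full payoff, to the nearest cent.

€442.24

Monthly rate r = 8.8%/12 = 0.733333% = 0.00733333.
Payoff takes n = ⌈−ln(1 − rB₀/P)/ln(1+r)⌉ = ⌈12.277⌉ = 13 payments; the last is €212.24.
Total paid = 12·€765.00 + €212.24 = €9,392.24.
Total interest = total paid − principal = €9,392.24 − €8,950.00 = €442.24.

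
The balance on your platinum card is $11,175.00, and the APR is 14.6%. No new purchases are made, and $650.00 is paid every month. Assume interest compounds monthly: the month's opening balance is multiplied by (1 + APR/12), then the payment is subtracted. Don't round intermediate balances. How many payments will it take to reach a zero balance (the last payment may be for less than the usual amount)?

20 months

Monthly rate r = 14.6%/12 = 1.21667% = 0.0121667.
Recurrence: B ← B·(1+r) − $650.00.
Month 1: interest $135.96; balance after payment $10,660.96.
Month 2: interest $129.71; balance after payment $10,140.67.
Closed form: n = −ln(1 − rB₀/P)/ln(1+r) = −ln(0.79083)/ln(1.01217) ≈ 19.406, so the balance reaches zero during payment 20.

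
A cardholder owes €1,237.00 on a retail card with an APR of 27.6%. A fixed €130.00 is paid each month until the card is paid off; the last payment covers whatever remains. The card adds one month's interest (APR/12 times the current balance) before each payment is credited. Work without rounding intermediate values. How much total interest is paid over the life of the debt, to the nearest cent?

€175.22

Monthly rate r = 27.6%/12 = 2.3% = 0.023.
Payoff takes n = ⌈−ln(1 − rB₀/P)/ln(1+r)⌉ = ⌈10.862⌉ = 11 payments; the last is €112.22.
Total paid = 10·€130.00 + €112.22 = €1,412.22.
Total interest = total paid − principal = €1,412.22 − €1,237.00 = €175.22.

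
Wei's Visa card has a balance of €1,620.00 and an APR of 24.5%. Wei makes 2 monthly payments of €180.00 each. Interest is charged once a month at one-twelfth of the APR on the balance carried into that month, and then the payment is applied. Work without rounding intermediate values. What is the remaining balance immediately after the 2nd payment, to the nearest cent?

Monthly rate r = 24.5%/12 = 2.04167% = 0.0204167.
Each month: B ← B·(1+r) − €180.00.
Month 1: interest €33.08; balance after payment €1,473.08.
Month 2: interest €30.08; balance after payment €1,323.15.

€1,323.15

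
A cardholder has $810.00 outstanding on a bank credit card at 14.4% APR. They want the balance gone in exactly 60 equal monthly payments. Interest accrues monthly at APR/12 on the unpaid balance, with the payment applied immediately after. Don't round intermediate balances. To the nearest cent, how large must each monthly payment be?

$19.02

Monthly rate r = 14.4%/12 = 1.2% = 0.012.
Level-payment amortization: P = B₀·r / (1 − (1+r)^(−n)) = 810.00·0.012 / (1 − 1.012^(−60)).
Denominator 1 − (1+r)^(−60) = 0.51115717.
P = 9.72 / 0.51115717 ≈ 19.02.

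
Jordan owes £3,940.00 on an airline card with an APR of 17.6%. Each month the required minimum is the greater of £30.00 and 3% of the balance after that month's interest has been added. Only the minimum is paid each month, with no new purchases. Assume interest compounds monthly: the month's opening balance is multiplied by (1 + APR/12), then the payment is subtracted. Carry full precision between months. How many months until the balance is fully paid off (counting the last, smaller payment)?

Monthly rate r = 17.6%/12 = 1.46667% = 0.0146667.
While 3% of the post-interest balance exceeds £30.00, each month B ← (B·(1+r))·(1 − 0.03), i.e. B shrinks by the factor (1+r)·0.97 = 0.98423.
This holds for months 1–88. Entering month 89 the balance is £972.45; 3% of the post-interest balance is now below £30.00, so the flat £30.00 minimum applies from here.
From month 89 a fixed £30.00 at rate r clears £972.45 in 45 more payments. Total: 88 + 45 = 133 months.

133 months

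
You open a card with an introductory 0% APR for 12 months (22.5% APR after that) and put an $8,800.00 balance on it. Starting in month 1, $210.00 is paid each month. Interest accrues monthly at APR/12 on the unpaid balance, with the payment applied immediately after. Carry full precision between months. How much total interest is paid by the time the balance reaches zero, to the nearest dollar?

Promo months 1–12 at r₀ = 0%/12 = 0; months 13+ at r₁ = 22.5%/12 = 0.01875.
After month 12 (no interest yet): B = $8,800.00 − 12·$210.00 = $6,280.00.
Then at r₁ with $210.00/mo: n₂ = −ln(1 − r₁·B/P)/ln(1+r₁) ≈ 44.28 → 45 more payments.
Total paid = 56·$210.00 + $59.68 = $11,819.68; interest = $11,819.68 − $8,800.00 = $3,019.68.

$3,020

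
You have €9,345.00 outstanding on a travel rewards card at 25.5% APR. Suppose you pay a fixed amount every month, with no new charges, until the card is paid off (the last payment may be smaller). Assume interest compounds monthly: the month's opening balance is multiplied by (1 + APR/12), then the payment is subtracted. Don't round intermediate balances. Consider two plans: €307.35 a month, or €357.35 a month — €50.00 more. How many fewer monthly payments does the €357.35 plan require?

11 fewer payments

Monthly rate r = 25.5%/12 = 2.125% = 0.02125.
At €307.35/mo: n = ⌈−ln(1 − rB₀/P)/ln(1+r)⌉ = 50 payments (last €123.88); total interest = total paid − €9,345.00 = €5,839.03.
At €357.35/mo: 39 payments (last €208.71); total interest €4,443.01.
Payments saved = 50 − 39 = 11.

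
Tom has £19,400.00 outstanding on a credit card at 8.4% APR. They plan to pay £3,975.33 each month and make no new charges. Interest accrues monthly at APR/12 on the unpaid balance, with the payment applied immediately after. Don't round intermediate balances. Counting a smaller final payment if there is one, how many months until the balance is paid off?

Monthly rate r = 8.4%/12 = 0.7% = 0.007.
Recurrence: B ← B·(1+r) − £3,975.33.
Month 1: interest £135.80; balance after payment £15,560.47.
Month 2: interest £108.92; balance after payment £11,694.06.
Month 3: interest £81.86; balance after payment £7,800.59.
Month 4: interest £54.60; balance after payment £3,879.87.
Month 5: interest £27.16; balance after payment £0.00.

5 months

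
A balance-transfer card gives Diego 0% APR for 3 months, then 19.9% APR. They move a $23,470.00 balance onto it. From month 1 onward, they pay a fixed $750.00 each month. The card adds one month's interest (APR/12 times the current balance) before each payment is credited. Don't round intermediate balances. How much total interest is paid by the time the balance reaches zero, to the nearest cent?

Promo months 1–3 at r₀ = 0%/12 = 0; months 4+ at r₁ = 19.9%/12 = 0.0165833.
After month 3 (no interest yet): B = $23,470.00 − 3·$750.00 = $21,220.00.
Then at r₁ with $750.00/mo: n₂ = −ln(1 − r₁·B/P)/ln(1+r₁) ≈ 38.51 → 39 more payments.
Total paid = 41·$750.00 + $383.09 = $31,133.09; interest = $31,133.09 − $23,470.00 = $7,663.09.

$7,663.09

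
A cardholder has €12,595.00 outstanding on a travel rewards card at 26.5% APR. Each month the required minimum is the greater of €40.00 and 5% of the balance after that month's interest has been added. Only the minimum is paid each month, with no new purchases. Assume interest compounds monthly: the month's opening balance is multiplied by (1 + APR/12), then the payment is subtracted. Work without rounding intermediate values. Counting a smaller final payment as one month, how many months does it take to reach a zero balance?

121 months

Monthly rate r = 26.5%/12 = 2.20833% = 0.0220833.
While 5% of the post-interest balance exceeds €40.00, each month B ← (B·(1+r))·(1 − 0.05), i.e. B shrinks by the factor (1+r)·0.95 = 0.97098.
This holds for months 1–95. Entering month 96 the balance is €767.61; 5% of the post-interest balance is now below €40.00, so the flat €40.00 minimum applies from here.
From month 96 a fixed €40.00 at rate r clears €767.61 in 26 more payments. Total: 95 + 26 = 121 months.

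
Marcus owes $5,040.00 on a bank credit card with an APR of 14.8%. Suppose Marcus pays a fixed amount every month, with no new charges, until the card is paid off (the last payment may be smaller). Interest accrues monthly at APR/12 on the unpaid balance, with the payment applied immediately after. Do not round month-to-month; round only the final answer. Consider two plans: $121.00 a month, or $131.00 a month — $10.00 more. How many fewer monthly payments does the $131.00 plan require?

Monthly rate r = 14.8%/12 = 1.23333% = 0.0123333.
At $121.00/mo: n = ⌈−ln(1 − rB₀/P)/ln(1+r)⌉ = 59 payments (last $98.93); total interest = total paid − $5,040.00 = $2,076.93.
At $131.00/mo: 53 payments (last $64.34); total interest $1,836.34.
Payments saved = 59 − 53 = 6.

6 fewer payments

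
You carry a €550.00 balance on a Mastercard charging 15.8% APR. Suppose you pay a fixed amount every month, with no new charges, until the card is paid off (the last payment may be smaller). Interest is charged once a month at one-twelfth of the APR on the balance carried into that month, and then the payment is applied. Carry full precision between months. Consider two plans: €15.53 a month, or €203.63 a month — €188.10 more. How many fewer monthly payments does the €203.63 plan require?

46 fewer payments

Monthly rate r = 15.8%/12 = 1.31667% = 0.0131667.
At €15.53/mo: n = ⌈−ln(1 − rB₀/P)/ln(1+r)⌉ = 49 payments (last €0.06); total interest = total paid − €550.00 = €195.50.
At €203.63/mo: 3 payments (last €156.67); total interest €13.93.
Payments saved = 49 − 3 = 46.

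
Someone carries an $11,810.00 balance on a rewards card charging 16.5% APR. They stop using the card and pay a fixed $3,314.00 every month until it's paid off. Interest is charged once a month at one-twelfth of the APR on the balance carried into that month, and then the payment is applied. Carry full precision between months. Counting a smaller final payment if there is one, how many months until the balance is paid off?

Monthly rate r = 16.5%/12 = 1.375% = 0.01375.
Recurrence: B ← B·(1+r) − $3,314.00.
Month 1: interest $162.39; balance after payment $8,658.39.
Month 2: interest $119.05; balance after payment $5,463.44.
Month 3: interest $75.12; balance after payment $2,224.56.
Month 4: interest $30.59; balance after payment $0.00.

4 payments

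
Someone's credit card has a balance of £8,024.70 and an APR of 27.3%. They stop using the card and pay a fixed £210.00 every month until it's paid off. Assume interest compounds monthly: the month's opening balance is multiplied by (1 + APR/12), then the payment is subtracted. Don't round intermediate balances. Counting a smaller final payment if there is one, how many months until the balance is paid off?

91 payments

Monthly rate r = 27.3%/12 = 2.275% = 0.02275.
Recurrence: B ← B·(1+r) − £210.00.
Month 1: interest £182.56; balance after payment £7,997.26.
Month 2: interest £181.94; balance after payment £7,969.20.
Closed form: n = −ln(1 − rB₀/P)/ln(1+r) = −ln(0.13066)/ln(1.02275) ≈ 90.472, so the balance reaches zero during payment 91.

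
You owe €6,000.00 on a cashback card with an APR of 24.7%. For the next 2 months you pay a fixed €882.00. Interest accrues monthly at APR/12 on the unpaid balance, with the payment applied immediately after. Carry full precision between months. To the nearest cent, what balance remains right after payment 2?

Monthly rate r = 24.7%/12 = 2.05833% = 0.0205833.
Each month: B ← B·(1+r) − €882.00.
Month 1: interest €123.50; balance after payment €5,241.50.
Month 2: interest €107.89; balance after payment €4,467.39.

€4,467.39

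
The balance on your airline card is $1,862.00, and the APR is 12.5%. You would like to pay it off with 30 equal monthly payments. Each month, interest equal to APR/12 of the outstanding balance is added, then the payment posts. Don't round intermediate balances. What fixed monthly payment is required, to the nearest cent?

$72.59

Monthly rate r = 12.5%/12 = 1.04167% = 0.0104167.
Level-payment amortization: P = B₀·r / (1 − (1+r)^(−n)) = 1862.00·0.0104167 / (1 − 1.01042^(−30)).
Denominator 1 − (1+r)^(−30) = 0.267200839.
P = 19.3958 / 0.267200839 ≈ 72.59.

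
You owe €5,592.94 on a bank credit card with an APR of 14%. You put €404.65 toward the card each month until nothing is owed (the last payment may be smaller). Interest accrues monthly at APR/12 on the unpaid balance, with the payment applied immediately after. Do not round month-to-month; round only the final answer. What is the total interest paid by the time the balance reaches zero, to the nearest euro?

€542

Monthly rate r = 14%/12 = 1.16667% = 0.0116667.
Payoff takes n = ⌈−ln(1 − rB₀/P)/ln(1+r)⌉ = ⌈15.160⌉ = 16 payments; the last is €65.17.
Total paid = 15·€404.65 + €65.17 = €6,134.92.
Total interest = total paid − principal = €6,134.92 − €5,592.94 = €541.98.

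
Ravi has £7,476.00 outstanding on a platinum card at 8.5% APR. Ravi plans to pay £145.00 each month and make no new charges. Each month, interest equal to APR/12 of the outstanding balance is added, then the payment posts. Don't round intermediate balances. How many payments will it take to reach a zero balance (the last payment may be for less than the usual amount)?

65 payments

Monthly rate r = 8.5%/12 = 0.708333% = 0.00708333.
Recurrence: B ← B·(1+r) − £145.00.
Month 1: interest £52.95; balance after payment £7,383.95.
Month 2: interest £52.30; balance after payment £7,291.26.
Closed form: n = −ln(1 − rB₀/P)/ln(1+r) = −ln(0.63479)/ln(1.00708) ≈ 64.385, so the balance reaches zero during payment 65.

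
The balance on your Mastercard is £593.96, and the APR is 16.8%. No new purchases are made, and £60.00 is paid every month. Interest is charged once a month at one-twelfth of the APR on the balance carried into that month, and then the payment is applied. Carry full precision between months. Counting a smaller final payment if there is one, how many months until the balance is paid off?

Monthly rate r = 16.8%/12 = 1.4% = 0.014.
Recurrence: B ← B·(1+r) − £60.00.
Month 1: interest £8.32; balance after payment £542.28.
Month 2: interest £7.59; balance after payment £489.87.
Closed form: n = −ln(1 − rB₀/P)/ln(1+r) = −ln(0.86141)/ln(1.014) ≈ 10.731, so the balance reaches zero during payment 11.

11 months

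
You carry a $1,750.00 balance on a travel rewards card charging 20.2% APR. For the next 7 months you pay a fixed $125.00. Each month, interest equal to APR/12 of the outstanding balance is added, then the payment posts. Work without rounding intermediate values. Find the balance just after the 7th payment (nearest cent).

Monthly rate r = 20.2%/12 = 1.68333% = 0.0168333.
Each month: B ← B·(1+r) − $125.00.
Month 1: interest $29.46; balance after payment $1,654.46.
Month 2: interest $27.85; balance after payment $1,557.31.
Month 3: interest $26.21; balance after payment $1,458.52.
Month 4: interest $24.55; balance after payment $1,358.07.
Month 5: interest $22.86; balance after payment $1,255.94.
Month 6: interest $21.14; balance after payment $1,152.08.
Month 7: interest $19.39; balance after payment $1,046.47.

$1,046.47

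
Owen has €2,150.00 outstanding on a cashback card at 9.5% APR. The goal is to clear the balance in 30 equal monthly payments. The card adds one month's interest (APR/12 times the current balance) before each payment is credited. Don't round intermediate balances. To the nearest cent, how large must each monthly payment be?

Monthly rate r = 9.5%/12 = 0.791667% = 0.00791667.
Level-payment amortization: P = B₀·r / (1 − (1+r)^(−n)) = 2150.00·0.00791667 / (1 − 1.00792^(−30)).
Denominator 1 − (1+r)^(−30) = 0.210665291.
P = 17.0208 / 0.210665291 ≈ 80.80.

€80.80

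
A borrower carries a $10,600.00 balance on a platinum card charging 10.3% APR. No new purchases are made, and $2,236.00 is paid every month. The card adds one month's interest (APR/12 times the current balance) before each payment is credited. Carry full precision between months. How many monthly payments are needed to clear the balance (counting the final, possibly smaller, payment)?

5 payments

Monthly rate r = 10.3%/12 = 0.858333% = 0.00858333.
Recurrence: B ← B·(1+r) − $2,236.00.
Month 1: interest $90.98; balance after payment $8,454.98.
Month 2: interest $72.57; balance after payment $6,291.56.
Month 3: interest $54.00; balance after payment $4,109.56.
Month 4: interest $35.27; balance after payment $1,908.83.
Month 5: interest $16.38; balance after payment $0.00.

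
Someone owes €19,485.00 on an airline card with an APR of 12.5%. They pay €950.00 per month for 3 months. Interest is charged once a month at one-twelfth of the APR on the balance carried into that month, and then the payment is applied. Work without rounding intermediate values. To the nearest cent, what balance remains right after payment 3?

€17,220.48

Monthly rate r = 12.5%/12 = 1.04167% = 0.0104167.
Each month: B ← B·(1+r) − €950.00.
Month 1: interest €202.97; balance after payment €18,737.97.
Month 2: interest €195.19; balance after payment €17,983.16.
Month 3: interest €187.32; balance after payment €17,220.48.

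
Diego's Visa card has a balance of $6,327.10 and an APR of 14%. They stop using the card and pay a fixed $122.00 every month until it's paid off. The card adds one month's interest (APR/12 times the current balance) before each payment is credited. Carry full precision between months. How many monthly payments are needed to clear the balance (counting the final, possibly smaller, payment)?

81 months

Monthly rate r = 14%/12 = 1.16667% = 0.0116667.
Recurrence: B ← B·(1+r) − $122.00.
Month 1: interest $73.82; balance after payment $6,278.92.
Month 2: interest $73.25; balance after payment $6,230.17.
Closed form: n = −ln(1 − rB₀/P)/ln(1+r) = −ln(0.39495)/ln(1.01167) ≈ 80.092, so the balance reaches zero during payment 81.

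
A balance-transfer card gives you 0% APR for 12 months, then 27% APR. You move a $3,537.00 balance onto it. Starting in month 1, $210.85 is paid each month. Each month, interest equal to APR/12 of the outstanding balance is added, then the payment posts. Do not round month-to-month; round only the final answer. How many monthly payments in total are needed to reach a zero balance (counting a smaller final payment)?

Promo months 1–12 at r₀ = 0%/12 = 0; months 13+ at r₁ = 27%/12 = 0.0225.
After month 12 (no interest yet): B = $3,537.00 − 12·$210.85 = $1,006.80.
Then at r₁ with $210.85/mo: n₂ = −ln(1 − r₁·B/P)/ln(1+r₁) ≈ 5.11 → 6 more payments.

18 months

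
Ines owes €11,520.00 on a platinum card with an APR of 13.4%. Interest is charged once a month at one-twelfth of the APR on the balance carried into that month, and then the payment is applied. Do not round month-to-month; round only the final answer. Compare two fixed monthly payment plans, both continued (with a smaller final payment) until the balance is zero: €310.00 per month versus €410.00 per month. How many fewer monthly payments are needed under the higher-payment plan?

Monthly rate r = 13.4%/12 = 1.11667% = 0.0111667.
At €310.00/mo: n = ⌈−ln(1 − rB₀/P)/ln(1+r)⌉ = 49 payments (last €85.73); total interest = total paid − €11,520.00 = €3,445.73.
At €410.00/mo: 34 payments (last €371.78); total interest €2,381.78.
Payments saved = 49 − 34 = 15.

15 fewer payments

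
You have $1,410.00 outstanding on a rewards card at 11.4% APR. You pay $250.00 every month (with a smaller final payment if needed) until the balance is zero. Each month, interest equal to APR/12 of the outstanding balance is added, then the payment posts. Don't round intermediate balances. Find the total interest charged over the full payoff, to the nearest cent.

Monthly rate r = 11.4%/12 = 0.95% = 0.0095.
Payoff takes n = ⌈−ln(1 − rB₀/P)/ln(1+r)⌉ = ⌈5.824⌉ = 6 payments; the last is $206.22.
Total paid = 5·$250.00 + $206.22 = $1,456.22.
Total interest = total paid − principal = $1,456.22 − $1,410.00 = $46.22.

$46.22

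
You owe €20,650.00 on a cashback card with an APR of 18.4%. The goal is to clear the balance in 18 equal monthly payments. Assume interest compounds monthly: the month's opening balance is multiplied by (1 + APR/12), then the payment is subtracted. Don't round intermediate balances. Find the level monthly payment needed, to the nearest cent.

€1,321.53

Monthly rate r = 18.4%/12 = 1.53333% = 0.0153333.
Level-payment amortization: P = B₀·r / (1 − (1+r)^(−n)) = 20650.00·0.0153333 / (1 − 1.01533^(−18)).
Denominator 1 − (1+r)^(−18) = 0.239595982.
P = 316.633 / 0.239595982 ≈ 1321.53.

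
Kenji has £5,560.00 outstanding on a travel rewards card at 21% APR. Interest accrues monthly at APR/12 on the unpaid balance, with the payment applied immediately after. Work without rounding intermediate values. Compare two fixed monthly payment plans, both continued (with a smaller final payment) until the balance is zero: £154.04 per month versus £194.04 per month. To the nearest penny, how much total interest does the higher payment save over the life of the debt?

Monthly rate r = 21%/12 = 1.75% = 0.0175.
At £154.04/mo: n = ⌈−ln(1 − rB₀/P)/ln(1+r)⌉ = 58 payments (last £87.88); total interest = total paid − £5,560.00 = £3,308.16.
At £194.04/mo: 41 payments (last £23.58); total interest £2,225.18.
Interest saved = £3,308.16 − £2,225.18 = £1,082.98.

£1,082.98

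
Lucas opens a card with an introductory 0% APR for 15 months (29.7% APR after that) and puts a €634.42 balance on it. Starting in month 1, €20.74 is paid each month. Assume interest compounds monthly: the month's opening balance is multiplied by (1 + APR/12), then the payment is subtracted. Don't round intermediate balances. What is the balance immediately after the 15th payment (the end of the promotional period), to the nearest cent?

Promo months 1–15 at r₀ = 0%/12 = 0; months 16+ at r₁ = 29.7%/12 = 0.02475.
After month 15 (no interest yet): B = €634.42 − 15·€20.74 = €323.32.

€323.32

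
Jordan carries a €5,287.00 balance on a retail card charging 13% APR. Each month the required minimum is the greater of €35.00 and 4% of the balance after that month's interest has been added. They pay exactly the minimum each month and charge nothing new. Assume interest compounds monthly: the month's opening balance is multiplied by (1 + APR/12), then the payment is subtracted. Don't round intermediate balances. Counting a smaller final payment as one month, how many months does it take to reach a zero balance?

90 months

Monthly rate r = 13%/12 = 1.08333% = 0.0108333.
While 4% of the post-interest balance exceeds €35.00, each month B ← (B·(1+r))·(1 − 0.04), i.e. B shrinks by the factor (1+r)·0.96 = 0.9704.
This holds for months 1–61. Entering month 62 the balance is €845.68; 4% of the post-interest balance is now below €35.00, so the flat €35.00 minimum applies from here.
From month 62 a fixed €35.00 at rate r clears €845.68 in 29 more payments. Total: 61 + 29 = 90 months.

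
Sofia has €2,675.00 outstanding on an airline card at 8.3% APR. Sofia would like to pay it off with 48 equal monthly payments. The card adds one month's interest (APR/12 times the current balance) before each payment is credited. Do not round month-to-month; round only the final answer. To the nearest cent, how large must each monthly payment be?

€65.68

Monthly rate r = 8.3%/12 = 0.691667% = 0.00691667.
Level-payment amortization: P = B₀·r / (1 − (1+r)^(−n)) = 2675.00·0.00691667 / (1 − 1.00692^(−48)).
Denominator 1 − (1+r)^(−48) = 0.281692192.
P = 18.5021 / 0.281692192 ≈ 65.68.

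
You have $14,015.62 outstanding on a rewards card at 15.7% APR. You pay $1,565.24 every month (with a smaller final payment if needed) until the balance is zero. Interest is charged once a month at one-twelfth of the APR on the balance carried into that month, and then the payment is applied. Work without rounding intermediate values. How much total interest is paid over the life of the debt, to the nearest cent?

Monthly rate r = 15.7%/12 = 1.30833% = 0.0130833.
Payoff takes n = ⌈−ln(1 − rB₀/P)/ln(1+r)⌉ = ⌈9.586⌉ = 10 payments; the last is $919.55.
Total paid = 9·$1,565.24 + $919.55 = $15,006.71.
Total interest = total paid − principal = $15,006.71 − $14,015.62 = $991.09.

$991.09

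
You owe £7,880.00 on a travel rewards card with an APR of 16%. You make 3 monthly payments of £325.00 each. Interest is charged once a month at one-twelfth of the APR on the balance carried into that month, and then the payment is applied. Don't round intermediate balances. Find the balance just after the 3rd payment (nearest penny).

£7,211.36

Monthly rate r = 16%/12 = 1.33333% = 0.0133333.
Each month: B ← B·(1+r) − £325.00.
Month 1: interest £105.07; balance after payment £7,660.07.
Month 2: interest £102.13; balance after payment £7,437.20.
Month 3: interest £99.16; balance after payment £7,211.36.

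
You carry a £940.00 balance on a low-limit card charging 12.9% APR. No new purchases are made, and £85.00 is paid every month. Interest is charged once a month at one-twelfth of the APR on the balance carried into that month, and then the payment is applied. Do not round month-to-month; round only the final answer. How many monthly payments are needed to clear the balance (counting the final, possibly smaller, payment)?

Monthly rate r = 12.9%/12 = 1.075% = 0.01075.
Recurrence: B ← B·(1+r) − £85.00.
Month 1: interest £10.11; balance after payment £865.11.
Month 2: interest £9.30; balance after payment £789.40.
Closed form: n = −ln(1 − rB₀/P)/ln(1+r) = −ln(0.88112)/ln(1.01075) ≈ 11.837, so the balance reaches zero during payment 12.

12 months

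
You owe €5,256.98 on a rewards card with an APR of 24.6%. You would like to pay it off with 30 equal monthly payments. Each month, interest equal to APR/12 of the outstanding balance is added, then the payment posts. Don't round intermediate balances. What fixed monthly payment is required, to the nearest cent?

Monthly rate r = 24.6%/12 = 2.05% = 0.0205.
Level-payment amortization: P = B₀·r / (1 − (1+r)^(−n)) = 5256.98·0.0205 / (1 − 1.0205^(−30)).
Denominator 1 − (1+r)^(−30) = 0.455986436.
P = 107.768 / 0.455986436 ≈ 236.34.

€236.34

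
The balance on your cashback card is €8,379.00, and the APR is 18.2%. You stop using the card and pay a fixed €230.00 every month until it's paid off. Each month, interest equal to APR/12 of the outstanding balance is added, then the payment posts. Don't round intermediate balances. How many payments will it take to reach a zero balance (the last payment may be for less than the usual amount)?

Monthly rate r = 18.2%/12 = 1.51667% = 0.0151667.
Recurrence: B ← B·(1+r) − €230.00.
Month 1: interest €127.08; balance after payment €8,276.08.
Month 2: interest €125.52; balance after payment €8,171.60.
Closed form: n = −ln(1 − rB₀/P)/ln(1+r) = −ln(0.44747)/ln(1.01517) ≈ 53.421, so the balance reaches zero during payment 54.

54 payments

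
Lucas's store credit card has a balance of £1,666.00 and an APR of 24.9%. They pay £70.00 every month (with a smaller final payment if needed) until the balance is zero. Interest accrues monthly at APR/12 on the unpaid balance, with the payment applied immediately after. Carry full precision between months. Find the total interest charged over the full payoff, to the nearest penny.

Monthly rate r = 24.9%/12 = 2.075% = 0.02075.
Payoff takes n = ⌈−ln(1 − rB₀/P)/ln(1+r)⌉ = ⌈33.155⌉ = 34 payments; the last is £10.93.
Total paid = 33·£70.00 + £10.93 = £2,320.93.
Total interest = total paid − principal = £2,320.93 − £1,666.00 = £654.93.

£654.93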